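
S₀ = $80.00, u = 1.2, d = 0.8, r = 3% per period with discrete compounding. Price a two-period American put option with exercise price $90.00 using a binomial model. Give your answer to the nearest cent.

$13.77

Risk-neutral probability p = (1 + 0.03 − 0.8)/(1.2 − 0.8) = 0.2300/0.4000 = 0.5750
Terminal stock prices: S_uu = 115.2, S_ud = 76.8, S_dd = 51.2
Terminal payoffs (K − S): max(-25.2, 0) = 0, max(13.2, 0) = 13.2, max(38.8, 0) = 38.8
Node u (S = 96): continuation = 1/1.03·[0.5750·0.0000 + 0.4250·13.2000] = 5.4466; exercise value = 0.0000 ≤ continuation, so V_u = 5.4466
Node d (S = 64): continuation = 1/1.03·[0.5750·13.2000 + 0.4250·38.8000] = 23.3786; exercise value = 26.0000 > continuation, so V_d = 26.0000 (exercise)
Node 0 (S = 80): continuation = 1/1.03·[0.5750·5.4466 + 0.4250·26.0000] = 13.7687; exercise value = 10.0000 ≤ continuation, so V_0 = 13.7687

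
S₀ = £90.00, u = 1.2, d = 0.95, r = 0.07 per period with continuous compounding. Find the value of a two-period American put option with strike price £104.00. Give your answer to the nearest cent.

£14.00

Risk-neutral probability p = (e^0.07 − 0.95)/(1.2 − 0.95) = 0.1225/0.2500 = 0.4900
Terminal stock prices: S_uu = 129.6, S_ud = 102.6, S_dd = 81.22
Terminal payoffs (K − S): max(-25.6, 0) = 0, max(1.4, 0) = 1.4, max(22.78, 0) = 22.78
Node u (S = 108): continuation = e^(−0.07)·[0.4900·0.0000 + 0.5100·1.4000] = 0.6657; exercise value = 0.0000 ≤ continuation, so V_u = 0.6657
Node d (S = 85.5): continuation = e^(−0.07)·[0.4900·1.4000 + 0.5100·22.7750] = 11.4690; exercise value = 18.5000 > continuation, so V_d = 18.5000 (exercise)
Node 0 (S = 90): continuation = e^(−0.07)·[0.4900·0.6657 + 0.5100·18.5000] = 9.1007; exercise value = 14.0000 > continuation, so V_0 = 14.0000 (exercise)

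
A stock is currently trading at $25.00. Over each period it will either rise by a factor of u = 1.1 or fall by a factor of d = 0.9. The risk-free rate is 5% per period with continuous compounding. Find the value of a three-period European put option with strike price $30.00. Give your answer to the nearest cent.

Risk-neutral probability p = (e^0.05 − 0.9)/(1.1 − 0.9) = 0.1513/0.2000 = 0.7564
Terminal stock prices: S_uuu = 33.28, S_uud = 27.23, S_udd = 22.28, S_ddd = 18.23
Terminal payoffs (K − S): max(-3.275, 0) = 0, max(2.775, 0) = 2.775, max(7.725, 0) = 7.725, max(11.77, 0) = 11.77
Node uu (S = 30.25): V_uu = e^(−0.05)·[0.7564·0.0000 + 0.2436·2.7750] = 0.6431
Node ud (S = 24.75): V_ud = e^(−0.05)·[0.7564·2.7750 + 0.2436·7.7250] = 3.7869
Node dd (S = 20.25): V_dd = e^(−0.05)·[0.7564·7.7250 + 0.2436·11.7750] = 8.2869
Node u (S = 27.5): V_u = e^(−0.05)·[0.7564·0.6431 + 0.2436·3.7869] = 1.3404
Node d (S = 22.5): V_d = e^(−0.05)·[0.7564·3.7869 + 0.2436·8.2869] = 4.6451
Node 0 (S = 25): V_0 = e^(−0.05)·[0.7564·1.3404 + 0.2436·4.6451] = 2.0409

$2.04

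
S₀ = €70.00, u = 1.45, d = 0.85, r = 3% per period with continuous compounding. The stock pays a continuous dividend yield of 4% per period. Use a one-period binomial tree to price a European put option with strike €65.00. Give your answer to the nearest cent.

Per-period risk-free factor R = e^0.03 = 1.0305; dividend-adjusted growth = e^(0.03−0.04) = 0.9900.
Risk-neutral probability p = (0.9900 − 0.85)/(1.45 − 0.85) = 0.1400/0.6000 = 0.2334
Terminal stock prices: S_u = 101.5, S_d = 59.5
Terminal payoffs (K − S): max(-36.5, 0) = 0, max(5.5, 0) = 5.5
Node 0 (S = 70): V_0 = e^(−0.03)·[0.2334·0.0000 + 0.7666·5.5000] = 4.0916

€4.09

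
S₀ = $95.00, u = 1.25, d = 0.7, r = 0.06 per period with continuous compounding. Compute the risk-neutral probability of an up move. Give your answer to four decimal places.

p = 0.6579

Risk-neutral probability p = (e^0.06 − 0.7)/(1.25 − 0.7) = 0.3618/0.5500 = 0.6579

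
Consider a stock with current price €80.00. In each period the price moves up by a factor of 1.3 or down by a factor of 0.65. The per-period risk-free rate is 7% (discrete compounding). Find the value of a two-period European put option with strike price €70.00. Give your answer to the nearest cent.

€4.92

Risk-neutral probability p = (1 + 0.07 − 0.65)/(1.3 − 0.65) = 0.4200/0.6500 = 0.6462
Terminal stock prices: S_uu = 135.2, S_ud = 67.6, S_dd = 33.8
Terminal payoffs (K − S): max(-65.2, 0) = 0, max(2.4, 0) = 2.4, max(36.2, 0) = 36.2
Node u (S = 104): V_u = 1/1.07·[0.6462·0.0000 + 0.3538·2.4000] = 0.7937
Node d (S = 52): V_d = 1/1.07·[0.6462·2.4000 + 0.3538·36.2000] = 13.4206
Node 0 (S = 80): V_0 = 1/1.07·[0.6462·0.7937 + 0.3538·13.4206] = 4.9174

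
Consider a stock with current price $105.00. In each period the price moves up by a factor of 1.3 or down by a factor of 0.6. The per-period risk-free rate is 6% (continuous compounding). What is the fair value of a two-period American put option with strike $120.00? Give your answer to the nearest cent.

$25.85

Risk-neutral probability p = (e^0.06 − 0.6)/(1.3 − 0.6) = 0.4618/0.7000 = 0.6598
Terminal stock prices: S_uu = 177.5, S_ud = 81.9, S_dd = 37.8
Terminal payoffs (K − S): max(-57.45, 0) = 0, max(38.1, 0) = 38.1, max(82.2, 0) = 82.2
Node u (S = 136.5): continuation = e^(−0.06)·[0.6598·0.0000 + 0.3402·38.1000] = 12.2080; exercise value = 0.0000 ≤ continuation, so V_u = 12.2080
Node d (S = 63): continuation = e^(−0.06)·[0.6598·38.1000 + 0.3402·82.2000] = 50.0117; exercise value = 57.0000 > continuation, so V_d = 57.0000 (exercise)
Node 0 (S = 105): continuation = e^(−0.06)·[0.6598·12.2080 + 0.3402·57.0000] = 25.8493; exercise value = 15.0000 ≤ continuation, so V_0 = 25.8493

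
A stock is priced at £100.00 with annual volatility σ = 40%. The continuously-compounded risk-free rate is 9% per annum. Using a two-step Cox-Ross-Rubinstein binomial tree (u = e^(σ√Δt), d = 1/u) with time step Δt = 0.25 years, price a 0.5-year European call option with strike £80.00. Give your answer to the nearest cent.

CRR parameters: u = e^(σ√Δt) = e^(0.4·√0.25) = 1.2214, d = 1/u = 0.8187
Per-period rate: rΔt = 0.09·0.25 = 0.0225, so R = e^0.0225 = 1.0228
Risk-neutral probability p = (e^0.0225 − 0.8187)/(1.2214 − 0.8187) = 0.2040/0.4027 = 0.5067
Terminal stock prices: S_uu = 149.2, S_ud = 100, S_dd = 67.03
Terminal payoffs (S − K): max(69.18, 0) = 69.18, max(20, 0) = 20, max(-12.97, 0) = 0
Node u (S = 122.1): V_u = e^(−0.0225)·[0.5067·69.1825 + 0.4933·20.0000] = 43.9202
Node d (S = 81.87): V_d = e^(−0.0225)·[0.5067·20.0000 + 0.4933·0.0000] = 9.9081
Node 0 (S = 100): V_0 = e^(−0.0225)·[0.5067·43.9202 + 0.4933·9.9081] = 26.5373

£26.54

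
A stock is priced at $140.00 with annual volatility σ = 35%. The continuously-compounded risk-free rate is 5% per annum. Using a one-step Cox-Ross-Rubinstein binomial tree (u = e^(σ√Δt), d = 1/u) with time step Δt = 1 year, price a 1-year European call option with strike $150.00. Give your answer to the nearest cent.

$22.46

CRR parameters: u = e^(σ√Δt) = e^(0.35·√1) = 1.4191, d = 1/u = 0.7047
Per-period rate: rΔt = 0.05·1 = 0.05, so R = e^0.05 = 1.0513
Risk-neutral probability p = (e^0.05 − 0.7047)/(1.4191 − 0.7047) = 0.3466/0.7144 = 0.4852
Terminal stock prices: S_u = 198.7, S_d = 98.66
Terminal payoffs (S − K): max(48.67, 0) = 48.67, max(-51.34, 0) = 0
Node 0 (S = 140): V_0 = e^(−0.05)·[0.4852·48.6695 + 0.5148·0.0000] = 22.4605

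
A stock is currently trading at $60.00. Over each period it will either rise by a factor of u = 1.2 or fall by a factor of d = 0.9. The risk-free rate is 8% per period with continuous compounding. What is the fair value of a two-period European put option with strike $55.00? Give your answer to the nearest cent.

$0.83

Risk-neutral probability p = (e^0.08 − 0.9)/(1.2 − 0.9) = 0.1833/0.3000 = 0.6110
Terminal stock prices: S_uu = 86.4, S_ud = 64.8, S_dd = 48.6
Terminal payoffs (K − S): max(-31.4, 0) = 0, max(-9.8, 0) = 0, max(6.4, 0) = 6.4
Node u (S = 72): V_u = e^(−0.08)·[0.6110·0.0000 + 0.3890·0.0000] = 0.0000
Node d (S = 54): V_d = e^(−0.08)·[0.6110·0.0000 + 0.3890·6.4000] = 2.2984
Node 0 (S = 60): V_0 = e^(−0.08)·[0.6110·0.0000 + 0.3890·2.2984] = 0.8254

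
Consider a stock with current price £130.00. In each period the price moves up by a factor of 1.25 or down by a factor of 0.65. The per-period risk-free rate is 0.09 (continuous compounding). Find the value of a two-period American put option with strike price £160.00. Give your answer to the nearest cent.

£30.00

Risk-neutral probability p = (e^0.09 − 0.65)/(1.25 − 0.65) = 0.4442/0.6000 = 0.7403
Terminal stock prices: S_uu = 203.1, S_ud = 105.6, S_dd = 54.93
Terminal payoffs (K − S): max(-43.12, 0) = 0, max(54.38, 0) = 54.38, max(105.1, 0) = 105.1
Node u (S = 162.5): continuation = e^(−0.09)·[0.7403·0.0000 + 0.2597·54.3750] = 12.9063; exercise value = 0.0000 ≤ continuation, so V_u = 12.9063
Node d (S = 84.5): continuation = e^(−0.09)·[0.7403·54.3750 + 0.2597·105.0750] = 61.7290; exercise value = 75.5000 > continuation, so V_d = 75.5000 (exercise)
Node 0 (S = 130): continuation = e^(−0.09)·[0.7403·12.9063 + 0.2597·75.5000] = 26.6525; exercise value = 30.0000 > continuation, so V_0 = 30.0000 (exercise)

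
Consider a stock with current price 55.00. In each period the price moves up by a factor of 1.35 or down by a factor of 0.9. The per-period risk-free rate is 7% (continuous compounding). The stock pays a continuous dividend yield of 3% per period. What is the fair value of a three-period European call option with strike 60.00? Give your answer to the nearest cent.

Per-period risk-free factor R = e^0.07 = 1.0725; dividend-adjusted growth = e^(0.07−0.03) = 1.0408.
Risk-neutral probability p = (1.0408 − 0.9)/(1.35 − 0.9) = 0.1408/0.4500 = 0.3129
Terminal stock prices: S_uuu = 135.3, S_uud = 90.21, S_udd = 60.14, S_ddd = 40.1
Terminal payoffs (S − K): max(75.32, 0) = 75.32, max(30.21, 0) = 30.21, max(0.1425, 0) = 0.1425, max(-19.9, 0) = 0
Node uu (S = 100.2): V_uu = e^(−0.07)·[0.3129·75.3206 + 0.6871·30.2138] = 41.3314
Node ud (S = 66.83): V_ud = e^(−0.07)·[0.3129·30.2138 + 0.6871·0.1425] = 8.9064
Node dd (S = 44.55): V_dd = e^(−0.07)·[0.3129·0.1425 + 0.6871·0.0000] = 0.0416
Node u (S = 74.25): V_u = e^(−0.07)·[0.3129·41.3314 + 0.6871·8.9064] = 17.7645
Node d (S = 49.5): V_d = e^(−0.07)·[0.3129·8.9064 + 0.6871·0.0416] = 2.6251
Node 0 (S = 55): V_0 = e^(−0.07)·[0.3129·17.7645 + 0.6871·2.6251] = 6.8647

6.86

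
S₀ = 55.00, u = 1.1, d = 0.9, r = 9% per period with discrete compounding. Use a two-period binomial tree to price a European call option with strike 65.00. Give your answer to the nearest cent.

1.18

Risk-neutral probability p = (1 + 0.09 − 0.9)/(1.1 − 0.9) = 0.1900/0.2000 = 0.9500
Terminal stock prices: S_uu = 66.55, S_ud = 54.45, S_dd = 44.55
Terminal payoffs (S − K): max(1.55, 0) = 1.55, max(-10.55, 0) = 0, max(-20.45, 0) = 0
Node u (S = 60.5): V_u = 1/1.09·[0.9500·1.5500 + 0.0500·0.0000] = 1.3509
Node d (S = 49.5): V_d = 1/1.09·[0.9500·0.0000 + 0.0500·0.0000] = 0.0000
Node 0 (S = 55): V_0 = 1/1.09·[0.9500·1.3509 + 0.0500·0.0000] = 1.1774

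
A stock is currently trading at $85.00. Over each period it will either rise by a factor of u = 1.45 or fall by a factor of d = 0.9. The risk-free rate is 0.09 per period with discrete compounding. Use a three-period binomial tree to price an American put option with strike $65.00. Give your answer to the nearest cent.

Risk-neutral probability p = (1 + 0.09 − 0.9)/(1.45 − 0.9) = 0.1900/0.5500 = 0.3455
Terminal stock prices: S_uuu = 259.1, S_uud = 160.8, S_udd = 99.83, S_ddd = 61.97
Terminal payoffs (K − S): max(-194.1, 0) = 0, max(-95.84, 0) = 0, max(-34.83, 0) = 0, max(3.035, 0) = 3.035
Node uu (S = 178.7): continuation = 1/1.09·[0.3455·0.0000 + 0.6545·0.0000] = 0.0000; exercise value = 0.0000 ≤ continuation, so V_uu = 0.0000
Node ud (S = 110.9): continuation = 1/1.09·[0.3455·0.0000 + 0.6545·0.0000] = 0.0000; exercise value = 0.0000 ≤ continuation, so V_ud = 0.0000
Node dd (S = 68.85): continuation = 1/1.09·[0.3455·0.0000 + 0.6545·3.0350] = 1.8225; exercise value = 0.0000 ≤ continuation, so V_dd = 1.8225
Node u (S = 123.2): continuation = 1/1.09·[0.3455·0.0000 + 0.6545·0.0000] = 0.0000; exercise value = 0.0000 ≤ continuation, so V_u = 0.0000
Node d (S = 76.5): continuation = 1/1.09·[0.3455·0.0000 + 0.6545·1.8225] = 1.0944; exercise value = 0.0000 ≤ continuation, so V_d = 1.0944
Node 0 (S = 85): continuation = 1/1.09·[0.3455·0.0000 + 0.6545·1.0944] = 0.6572; exercise value = 0.0000 ≤ continuation, so V_0 = 0.6572

$0.66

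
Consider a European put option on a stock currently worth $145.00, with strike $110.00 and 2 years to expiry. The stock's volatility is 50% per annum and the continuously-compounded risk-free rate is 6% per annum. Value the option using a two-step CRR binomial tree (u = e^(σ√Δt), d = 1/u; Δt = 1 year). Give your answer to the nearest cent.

CRR parameters: u = e^(σ√Δt) = e^(0.5·√1) = 1.6487, d = 1/u = 0.6065
Per-period rate: rΔt = 0.06·1 = 0.06, so R = e^0.06 = 1.0618
Risk-neutral probability p = (e^0.06 − 0.6065)/(1.6487 − 0.6065) = 0.4553/1.0422 = 0.4369
Terminal stock prices: S_uu = 394.2, S_ud = 145, S_dd = 53.34
Terminal payoffs (K − S): max(-284.2, 0) = 0, max(-35, 0) = 0, max(56.66, 0) = 56.66
Node u (S = 239.1): V_u = e^(−0.06)·[0.4369·0.0000 + 0.5631·0.0000] = 0.0000
Node d (S = 87.95): V_d = e^(−0.06)·[0.4369·0.0000 + 0.5631·56.6575] = 30.0473
Node 0 (S = 145): V_0 = e^(−0.06)·[0.4369·0.0000 + 0.5631·30.0473] = 15.9350

$15.94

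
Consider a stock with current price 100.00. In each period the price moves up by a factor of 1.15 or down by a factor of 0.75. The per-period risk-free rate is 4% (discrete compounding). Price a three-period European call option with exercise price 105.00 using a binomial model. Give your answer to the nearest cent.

15.95

Risk-neutral probability p = (1 + 0.04 − 0.75)/(1.15 − 0.75) = 0.2900/0.4000 = 0.7250
Terminal stock prices: S_uuu = 152.1, S_uud = 99.19, S_udd = 64.69, S_ddd = 42.19
Terminal payoffs (S − K): max(47.09, 0) = 47.09, max(-5.813, 0) = 0, max(-40.31, 0) = 0, max(-62.81, 0) = 0
Node uu (S = 132.2): V_uu = 1/1.04·[0.7250·47.0875 + 0.2750·0.0000] = 32.8254
Node ud (S = 86.25): V_ud = 1/1.04·[0.7250·0.0000 + 0.2750·0.0000] = 0.0000
Node dd (S = 56.25): V_dd = 1/1.04·[0.7250·0.0000 + 0.2750·0.0000] = 0.0000
Node u (S = 115): V_u = 1/1.04·[0.7250·32.8254 + 0.2750·0.0000] = 22.8831
Node d (S = 75): V_d = 1/1.04·[0.7250·0.0000 + 0.2750·0.0000] = 0.0000
Node 0 (S = 100): V_0 = 1/1.04·[0.7250·22.8831 + 0.2750·0.0000] = 15.9522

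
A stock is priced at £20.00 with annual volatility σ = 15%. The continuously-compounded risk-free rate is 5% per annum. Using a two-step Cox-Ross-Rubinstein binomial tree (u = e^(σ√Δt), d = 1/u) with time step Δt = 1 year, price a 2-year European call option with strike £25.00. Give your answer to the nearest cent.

CRR parameters: u = e^(σ√Δt) = e^(0.15·√1) = 1.1618, d = 1/u = 0.8607
Per-period rate: rΔt = 0.05·1 = 0.05, so R = e^0.05 = 1.0513
Risk-neutral probability p = (e^0.05 − 0.8607)/(1.1618 − 0.8607) = 0.1906/0.3011 = 0.6328
Terminal stock prices: S_uu = 27, S_ud = 20, S_dd = 14.82
Terminal payoffs (S − K): max(1.997, 0) = 1.997, max(-5, 0) = 0, max(-10.18, 0) = 0
Node u (S = 23.24): V_u = e^(−0.05)·[0.6328·1.9972 + 0.3672·0.0000] = 1.2022
Node d (S = 17.21): V_d = e^(−0.05)·[0.6328·0.0000 + 0.3672·0.0000] = 0.0000
Node 0 (S = 20): V_0 = e^(−0.05)·[0.6328·1.2022 + 0.3672·0.0000] = 0.7237

£0.72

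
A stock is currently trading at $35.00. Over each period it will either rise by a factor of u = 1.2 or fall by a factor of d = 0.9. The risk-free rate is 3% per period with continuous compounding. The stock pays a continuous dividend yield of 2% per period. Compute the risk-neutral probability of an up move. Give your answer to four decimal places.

p = 0.3668

Per-period risk-free factor R = e^0.03 = 1.0305; dividend-adjusted growth = e^(0.03−0.02) = 1.0101.
Risk-neutral probability p = (1.0101 − 0.9)/(1.2 − 0.9) = 0.1101/0.3000 = 0.3668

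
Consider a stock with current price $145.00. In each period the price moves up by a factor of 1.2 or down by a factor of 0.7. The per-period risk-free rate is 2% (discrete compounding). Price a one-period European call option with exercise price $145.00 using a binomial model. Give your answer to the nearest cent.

$18.20

Risk-neutral probability p = (1 + 0.02 − 0.7)/(1.2 − 0.7) = 0.3200/0.5000 = 0.6400
Terminal stock prices: S_u = 174, S_d = 101.5
Terminal payoffs (S − K): max(29, 0) = 29, max(-43.5, 0) = 0
Node 0 (S = 145): V_0 = 1/1.02·[0.6400·29.0000 + 0.3600·0.0000] = 18.1961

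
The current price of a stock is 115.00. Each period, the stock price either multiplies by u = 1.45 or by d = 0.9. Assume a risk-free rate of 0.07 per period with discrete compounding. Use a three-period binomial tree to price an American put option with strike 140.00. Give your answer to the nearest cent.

Risk-neutral probability p = (1 + 0.07 − 0.9)/(1.45 − 0.9) = 0.1700/0.5500 = 0.3091
Terminal stock prices: S_uuu = 350.6, S_uud = 217.6, S_udd = 135.1, S_ddd = 83.84
Terminal payoffs (K − S): max(-210.6, 0) = 0, max(-77.61, 0) = 0, max(4.933, 0) = 4.933, max(56.16, 0) = 56.16
Node uu (S = 241.8): continuation = 1/1.07·[0.3091·0.0000 + 0.6909·0.0000] = 0.0000; exercise value = 0.0000 ≤ continuation, so V_uu = 0.0000
Node ud (S = 150.1): continuation = 1/1.07·[0.3091·0.0000 + 0.6909·4.9325] = 3.1850; exercise value = 0.0000 ≤ continuation, so V_ud = 3.1850
Node dd (S = 93.15): continuation = 1/1.07·[0.3091·4.9325 + 0.6909·56.1650] = 37.6911; exercise value = 46.8500 > continuation, so V_dd = 46.8500 (exercise)
Node u (S = 166.8): continuation = 1/1.07·[0.3091·0.0000 + 0.6909·3.1850] = 2.0566; exercise value = 0.0000 ≤ continuation, so V_u = 2.0566
Node d (S = 103.5): continuation = 1/1.07·[0.3091·3.1850 + 0.6909·46.8500] = 31.1715; exercise value = 36.5000 > continuation, so V_d = 36.5000 (exercise)
Node 0 (S = 115): continuation = 1/1.07·[0.3091·2.0566 + 0.6909·36.5000] = 24.1625; exercise value = 25.0000 > continuation, so V_0 = 25.0000 (exercise)

25.00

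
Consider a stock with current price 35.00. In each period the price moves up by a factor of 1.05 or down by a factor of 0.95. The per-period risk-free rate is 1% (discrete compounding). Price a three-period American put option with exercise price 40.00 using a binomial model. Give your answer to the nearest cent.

5.00

Risk-neutral probability p = (1 + 0.01 − 0.95)/(1.05 − 0.95) = 0.0600/0.1000 = 0.6000
Terminal stock prices: S_uuu = 40.52, S_uud = 36.66, S_udd = 33.17, S_ddd = 30.01
Terminal payoffs (K − S): max(-0.5169, 0) = 0, max(3.342, 0) = 3.342, max(6.833, 0) = 6.833, max(9.992, 0) = 9.992
Node uu (S = 38.59): continuation = 1/1.01·[0.6000·0.0000 + 0.4000·3.3419] = 1.3235; exercise value = 1.4125 > continuation, so V_uu = 1.4125 (exercise)
Node ud (S = 34.91): continuation = 1/1.01·[0.6000·3.3419 + 0.4000·6.8331] = 4.6915; exercise value = 5.0875 > continuation, so V_ud = 5.0875 (exercise)
Node dd (S = 31.59): continuation = 1/1.01·[0.6000·6.8331 + 0.4000·9.9919] = 8.0165; exercise value = 8.4125 > continuation, so V_dd = 8.4125 (exercise)
Node u (S = 36.75): continuation = 1/1.01·[0.6000·1.4125 + 0.4000·5.0875] = 2.8540; exercise value = 3.2500 > continuation, so V_u = 3.2500 (exercise)
Node d (S = 33.25): continuation = 1/1.01·[0.6000·5.0875 + 0.4000·8.4125] = 6.3540; exercise value = 6.7500 > continuation, so V_d = 6.7500 (exercise)
Node 0 (S = 35): continuation = 1/1.01·[0.6000·3.2500 + 0.4000·6.7500] = 4.6040; exercise value = 5.0000 > continuation, so V_0 = 5.0000 (exercise)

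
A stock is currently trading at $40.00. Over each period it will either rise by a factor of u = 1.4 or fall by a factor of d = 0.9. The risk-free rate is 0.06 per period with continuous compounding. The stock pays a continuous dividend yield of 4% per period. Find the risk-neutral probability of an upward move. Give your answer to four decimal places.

Per-period risk-free factor R = e^0.06 = 1.0618; dividend-adjusted growth = e^(0.06−0.04) = 1.0202.
Risk-neutral probability p = (1.0202 − 0.9)/(1.4 − 0.9) = 0.1202/0.5000 = 0.2404

p = 0.2404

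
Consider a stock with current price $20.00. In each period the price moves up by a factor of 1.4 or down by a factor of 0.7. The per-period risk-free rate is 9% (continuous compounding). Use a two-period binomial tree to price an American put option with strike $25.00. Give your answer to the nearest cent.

$5.50

Risk-neutral probability p = (e^0.09 − 0.7)/(1.4 − 0.7) = 0.3942/0.7000 = 0.5631
Terminal stock prices: S_uu = 39.2, S_ud = 19.6, S_dd = 9.8
Terminal payoffs (K − S): max(-14.2, 0) = 0, max(5.4, 0) = 5.4, max(15.2, 0) = 15.2
Node u (S = 28): continuation = e^(−0.09)·[0.5631·0.0000 + 0.4369·5.4000] = 2.1562; exercise value = 0.0000 ≤ continuation, so V_u = 2.1562
Node d (S = 14): continuation = e^(−0.09)·[0.5631·5.4000 + 0.4369·15.2000] = 8.8483; exercise value = 11.0000 > continuation, so V_d = 11.0000 (exercise)
Node 0 (S = 20): continuation = e^(−0.09)·[0.5631·2.1562 + 0.4369·11.0000] = 5.5019; exercise value = 5.0000 ≤ continuation, so V_0 = 5.5019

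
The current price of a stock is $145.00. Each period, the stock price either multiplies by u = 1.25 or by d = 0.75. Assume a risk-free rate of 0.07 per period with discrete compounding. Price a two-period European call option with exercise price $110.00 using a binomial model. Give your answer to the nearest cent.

$52.14

Risk-neutral probability p = (1 + 0.07 − 0.75)/(1.25 − 0.75) = 0.3200/0.5000 = 0.6400
Terminal stock prices: S_uu = 226.6, S_ud = 135.9, S_dd = 81.56
Terminal payoffs (S − K): max(116.6, 0) = 116.6, max(25.94, 0) = 25.94, max(-28.44, 0) = 0
Node u (S = 181.2): V_u = 1/1.07·[0.6400·116.5625 + 0.3600·25.9375] = 78.4463
Node d (S = 108.8): V_d = 1/1.07·[0.6400·25.9375 + 0.3600·0.0000] = 15.5140
Node 0 (S = 145): V_0 = 1/1.07·[0.6400·78.4463 + 0.3600·15.5140] = 52.1408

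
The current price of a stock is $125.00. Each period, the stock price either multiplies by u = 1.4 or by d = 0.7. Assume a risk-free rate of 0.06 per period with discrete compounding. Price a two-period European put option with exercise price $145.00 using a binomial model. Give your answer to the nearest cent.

$27.59

Risk-neutral probability p = (1 + 0.06 − 0.7)/(1.4 − 0.7) = 0.3600/0.7000 = 0.5143
Terminal stock prices: S_uu = 245, S_ud = 122.5, S_dd = 61.25
Terminal payoffs (K − S): max(-100, 0) = 0, max(22.5, 0) = 22.5, max(83.75, 0) = 83.75
Node u (S = 175): V_u = 1/1.06·[0.5143·0.0000 + 0.4857·22.5000] = 10.3100
Node d (S = 87.5): V_d = 1/1.06·[0.5143·22.5000 + 0.4857·83.7500] = 49.2925
Node 0 (S = 125): V_0 = 1/1.06·[0.5143·10.3100 + 0.4857·49.2925] = 27.5890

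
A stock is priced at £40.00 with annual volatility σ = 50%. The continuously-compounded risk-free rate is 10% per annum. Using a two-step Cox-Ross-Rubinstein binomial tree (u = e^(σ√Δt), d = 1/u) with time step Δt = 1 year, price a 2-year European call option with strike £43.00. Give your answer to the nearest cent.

CRR parameters: u = e^(σ√Δt) = e^(0.5·√1) = 1.6487, d = 1/u = 0.6065
Per-period rate: rΔt = 0.1·1 = 0.1, so R = e^0.1 = 1.1052
Risk-neutral probability p = (e^0.1 − 0.6065)/(1.6487 − 0.6065) = 0.4986/1.0422 = 0.4785
Terminal stock prices: S_uu = 108.7, S_ud = 40, S_dd = 14.72
Terminal payoffs (S − K): max(65.73, 0) = 65.73, max(-3, 0) = 0, max(-28.28, 0) = 0
Node u (S = 65.95): V_u = e^(−0.1)·[0.4785·65.7313 + 0.5215·0.0000] = 28.4566
Node d (S = 24.26): V_d = e^(−0.1)·[0.4785·0.0000 + 0.5215·0.0000] = 0.0000
Node 0 (S = 40): V_0 = e^(−0.1)·[0.4785·28.4566 + 0.5215·0.0000] = 12.3195

£12.32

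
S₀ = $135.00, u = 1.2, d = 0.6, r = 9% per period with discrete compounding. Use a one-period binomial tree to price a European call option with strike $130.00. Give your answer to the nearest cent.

Risk-neutral probability p = (1 + 0.09 − 0.6)/(1.2 − 0.6) = 0.4900/0.6000 = 0.8167
Terminal stock prices: S_u = 162, S_d = 81
Terminal payoffs (S − K): max(32, 0) = 32, max(-49, 0) = 0
Node 0 (S = 135): V_0 = 1/1.09·[0.8167·32.0000 + 0.1833·0.0000] = 23.9755

$23.98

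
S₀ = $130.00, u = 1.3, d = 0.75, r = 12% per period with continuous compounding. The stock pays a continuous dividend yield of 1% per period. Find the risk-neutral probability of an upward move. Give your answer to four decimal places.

Per-period risk-free factor R = e^0.12 = 1.1275; dividend-adjusted growth = e^(0.12−0.01) = 1.1163.
Risk-neutral probability p = (1.1163 − 0.75)/(1.3 − 0.75) = 0.3663/0.5500 = 0.6660

p = 0.6660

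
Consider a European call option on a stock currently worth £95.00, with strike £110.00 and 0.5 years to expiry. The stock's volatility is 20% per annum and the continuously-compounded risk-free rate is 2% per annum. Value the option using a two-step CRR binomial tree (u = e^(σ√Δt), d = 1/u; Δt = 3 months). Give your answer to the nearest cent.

CRR parameters: u = e^(σ√Δt) = e^(0.2·√0.25) = 1.1052, d = 1/u = 0.9048
Per-period rate: rΔt = 0.02·0.25 = 0.005, so R = e^0.005 = 1.0050
Risk-neutral probability p = (e^0.005 − 0.9048)/(1.1052 − 0.9048) = 0.1002/0.2003 = 0.5000
Terminal stock prices: S_uu = 116, S_ud = 95, S_dd = 77.78
Terminal payoffs (S − K): max(6.033, 0) = 6.033, max(-15, 0) = 0, max(-32.22, 0) = 0
Node u (S = 105): V_u = e^(−0.005)·[0.5000·6.0333 + 0.5000·0.0000] = 3.0018
Node d (S = 85.96): V_d = e^(−0.005)·[0.5000·0.0000 + 0.5000·0.0000] = 0.0000
Node 0 (S = 95): V_0 = e^(−0.005)·[0.5000·3.0018 + 0.5000·0.0000] = 1.4936

£1.49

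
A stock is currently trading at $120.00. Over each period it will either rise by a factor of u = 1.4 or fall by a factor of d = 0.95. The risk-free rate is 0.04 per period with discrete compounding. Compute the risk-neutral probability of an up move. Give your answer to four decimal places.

p = 0.2000

Risk-neutral probability p = (1 + 0.04 − 0.95)/(1.4 − 0.95) = 0.0900/0.4500 = 0.2000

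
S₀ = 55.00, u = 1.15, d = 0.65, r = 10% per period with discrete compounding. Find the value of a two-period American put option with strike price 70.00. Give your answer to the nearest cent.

Risk-neutral probability p = (1 + 0.1 − 0.65)/(1.15 − 0.65) = 0.4500/0.5000 = 0.9000
Terminal stock prices: S_uu = 72.74, S_ud = 41.11, S_dd = 23.24
Terminal payoffs (K − S): max(-2.737, 0) = 0, max(28.89, 0) = 28.89, max(46.76, 0) = 46.76
Node u (S = 63.25): continuation = 1/1.1·[0.9000·0.0000 + 0.1000·28.8875] = 2.6261; exercise value = 6.7500 > continuation, so V_u = 6.7500 (exercise)
Node d (S = 35.75): continuation = 1/1.1·[0.9000·28.8875 + 0.1000·46.7625] = 27.8864; exercise value = 34.2500 > continuation, so V_d = 34.2500 (exercise)
Node 0 (S = 55): continuation = 1/1.1·[0.9000·6.7500 + 0.1000·34.2500] = 8.6364; exercise value = 15.0000 > continuation, so V_0 = 15.0000 (exercise)

15.00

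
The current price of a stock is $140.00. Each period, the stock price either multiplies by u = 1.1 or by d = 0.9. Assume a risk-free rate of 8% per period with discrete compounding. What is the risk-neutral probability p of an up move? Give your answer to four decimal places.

p = 0.9000

Risk-neutral probability p = (1 + 0.08 − 0.9)/(1.1 − 0.9) = 0.1800/0.2000 = 0.9000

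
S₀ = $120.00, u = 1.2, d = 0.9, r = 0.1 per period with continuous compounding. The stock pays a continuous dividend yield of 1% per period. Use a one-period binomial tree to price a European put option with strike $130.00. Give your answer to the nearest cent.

$7.02

Per-period risk-free factor R = e^0.1 = 1.1052; dividend-adjusted growth = e^(0.1−0.01) = 1.0942.
Risk-neutral probability p = (1.0942 − 0.9)/(1.2 − 0.9) = 0.1942/0.3000 = 0.6472
Terminal stock prices: S_u = 144, S_d = 108
Terminal payoffs (K − S): max(-14, 0) = 0, max(22, 0) = 22
Node 0 (S = 120): V_0 = e^(−0.1)·[0.6472·0.0000 + 0.3528·22.0000] = 7.0220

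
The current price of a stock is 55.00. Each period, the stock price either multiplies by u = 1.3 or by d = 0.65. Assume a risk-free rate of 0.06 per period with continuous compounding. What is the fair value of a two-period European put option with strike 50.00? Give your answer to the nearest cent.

4.64

Risk-neutral probability p = (e^0.06 − 0.65)/(1.3 − 0.65) = 0.4118/0.6500 = 0.6336
Terminal stock prices: S_uu = 92.95, S_ud = 46.48, S_dd = 23.24
Terminal payoffs (K − S): max(-42.95, 0) = 0, max(3.525, 0) = 3.525, max(26.76, 0) = 26.76
Node u (S = 71.5): V_u = e^(−0.06)·[0.6336·0.0000 + 0.3664·3.5250] = 1.2164
Node d (S = 35.75): V_d = e^(−0.06)·[0.6336·3.5250 + 0.3664·26.7625] = 11.3382
Node 0 (S = 55): V_0 = e^(−0.06)·[0.6336·1.2164 + 0.3664·11.3382] = 4.6383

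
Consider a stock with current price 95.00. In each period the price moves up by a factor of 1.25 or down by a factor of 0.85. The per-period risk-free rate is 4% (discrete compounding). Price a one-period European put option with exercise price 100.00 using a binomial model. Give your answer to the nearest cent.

Risk-neutral probability p = (1 + 0.04 − 0.85)/(1.25 − 0.85) = 0.1900/0.4000 = 0.4750
Terminal stock prices: S_u = 118.8, S_d = 80.75
Terminal payoffs (K − S): max(-18.75, 0) = 0, max(19.25, 0) = 19.25
Node 0 (S = 95): V_0 = 1/1.04·[0.4750·0.0000 + 0.5250·19.2500] = 9.7175

9.72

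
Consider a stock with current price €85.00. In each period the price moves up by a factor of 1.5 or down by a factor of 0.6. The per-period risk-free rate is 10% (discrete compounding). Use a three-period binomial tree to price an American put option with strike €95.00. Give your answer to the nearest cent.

Risk-neutral probability p = (1 + 0.1 − 0.6)/(1.5 − 0.6) = 0.5000/0.9000 = 0.5556
Terminal stock prices: S_uuu = 286.9, S_uud = 114.8, S_udd = 45.9, S_ddd = 18.36
Terminal payoffs (K − S): max(-191.9, 0) = 0, max(-19.75, 0) = 0, max(49.1, 0) = 49.1, max(76.64, 0) = 76.64
Node uu (S = 191.2): continuation = 1/1.1·[0.5556·0.0000 + 0.4444·0.0000] = 0.0000; exercise value = 0.0000 ≤ continuation, so V_uu = 0.0000
Node ud (S = 76.5): continuation = 1/1.1·[0.5556·0.0000 + 0.4444·49.1000] = 19.8384; exercise value = 18.5000 ≤ continuation, so V_ud = 19.8384
Node dd (S = 30.6): continuation = 1/1.1·[0.5556·49.1000 + 0.4444·76.6400] = 55.7636; exercise value = 64.4000 > continuation, so V_dd = 64.4000 (exercise)
Node u (S = 127.5): continuation = 1/1.1·[0.5556·0.0000 + 0.4444·19.8384] = 8.0155; exercise value = 0.0000 ≤ continuation, so V_u = 8.0155
Node d (S = 51): continuation = 1/1.1·[0.5556·19.8384 + 0.4444·64.4000] = 36.0396; exercise value = 44.0000 > continuation, so V_d = 44.0000 (exercise)
Node 0 (S = 85): continuation = 1/1.1·[0.5556·8.0155 + 0.4444·44.0000] = 21.8260; exercise value = 10.0000 ≤ continuation, so V_0 = 21.8260

€21.83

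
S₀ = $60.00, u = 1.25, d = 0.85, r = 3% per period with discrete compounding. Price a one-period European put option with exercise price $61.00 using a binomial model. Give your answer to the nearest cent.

Risk-neutral probability p = (1 + 0.03 − 0.85)/(1.25 − 0.85) = 0.1800/0.4000 = 0.4500
Terminal stock prices: S_u = 75, S_d = 51
Terminal payoffs (K − S): max(-14, 0) = 0, max(10, 0) = 10
Node 0 (S = 60): V_0 = 1/1.03·[0.4500·0.0000 + 0.5500·10.0000] = 5.3398

$5.34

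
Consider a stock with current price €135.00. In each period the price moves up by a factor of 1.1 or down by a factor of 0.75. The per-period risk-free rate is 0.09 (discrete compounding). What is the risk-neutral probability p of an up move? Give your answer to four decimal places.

p = 0.9714

Risk-neutral probability p = (1 + 0.09 − 0.75)/(1.1 − 0.75) = 0.3400/0.3500 = 0.9714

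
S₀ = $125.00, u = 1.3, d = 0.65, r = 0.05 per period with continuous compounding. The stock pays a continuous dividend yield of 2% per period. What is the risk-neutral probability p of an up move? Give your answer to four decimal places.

p = 0.5853

Per-period risk-free factor R = e^0.05 = 1.0513; dividend-adjusted growth = e^(0.05−0.02) = 1.0305.
Risk-neutral probability p = (1.0305 − 0.65)/(1.3 − 0.65) = 0.3805/0.6500 = 0.5853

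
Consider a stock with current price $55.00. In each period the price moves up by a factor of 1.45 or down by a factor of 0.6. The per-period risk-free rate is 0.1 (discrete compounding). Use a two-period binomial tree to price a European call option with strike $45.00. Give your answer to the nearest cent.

$21.34

Risk-neutral probability p = (1 + 0.1 − 0.6)/(1.45 − 0.6) = 0.5000/0.8500 = 0.5882
Terminal stock prices: S_uu = 115.6, S_ud = 47.85, S_dd = 19.8
Terminal payoffs (S − K): max(70.64, 0) = 70.64, max(2.85, 0) = 2.85, max(-25.2, 0) = 0
Node u (S = 79.75): V_u = 1/1.1·[0.5882·70.6375 + 0.4118·2.8500] = 38.8409
Node d (S = 33): V_d = 1/1.1·[0.5882·2.8500 + 0.4118·0.0000] = 1.5241
Node 0 (S = 55): V_0 = 1/1.1·[0.5882·38.8409 + 0.4118·1.5241] = 21.3410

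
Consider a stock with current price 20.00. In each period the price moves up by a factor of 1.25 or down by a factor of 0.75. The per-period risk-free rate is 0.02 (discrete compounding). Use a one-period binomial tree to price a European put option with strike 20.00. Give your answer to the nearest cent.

Risk-neutral probability p = (1 + 0.02 − 0.75)/(1.25 − 0.75) = 0.2700/0.5000 = 0.5400
Terminal stock prices: S_u = 25, S_d = 15
Terminal payoffs (K − S): max(-5, 0) = 0, max(5, 0) = 5
Node 0 (S = 20): V_0 = 1/1.02·[0.5400·0.0000 + 0.4600·5.0000] = 2.2549

2.25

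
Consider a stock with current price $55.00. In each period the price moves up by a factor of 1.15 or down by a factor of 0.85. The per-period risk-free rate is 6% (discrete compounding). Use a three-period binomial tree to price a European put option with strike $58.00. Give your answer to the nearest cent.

$2.50

Risk-neutral probability p = (1 + 0.06 − 0.85)/(1.15 − 0.85) = 0.2100/0.3000 = 0.7000
Terminal stock prices: S_uuu = 83.65, S_uud = 61.83, S_udd = 45.7, S_ddd = 33.78
Terminal payoffs (K − S): max(-25.65, 0) = 0, max(-3.827, 0) = 0, max(12.3, 0) = 12.3, max(24.22, 0) = 24.22
Node uu (S = 72.74): V_uu = 1/1.06·[0.7000·0.0000 + 0.3000·0.0000] = 0.0000
Node ud (S = 53.76): V_ud = 1/1.06·[0.7000·0.0000 + 0.3000·12.3019] = 3.4817
Node dd (S = 39.74): V_dd = 1/1.06·[0.7000·12.3019 + 0.3000·24.2231] = 14.9795
Node u (S = 63.25): V_u = 1/1.06·[0.7000·0.0000 + 0.3000·3.4817] = 0.9854
Node d (S = 46.75): V_d = 1/1.06·[0.7000·3.4817 + 0.3000·14.9795] = 6.5387
Node 0 (S = 55): V_0 = 1/1.06·[0.7000·0.9854 + 0.3000·6.5387] = 2.5013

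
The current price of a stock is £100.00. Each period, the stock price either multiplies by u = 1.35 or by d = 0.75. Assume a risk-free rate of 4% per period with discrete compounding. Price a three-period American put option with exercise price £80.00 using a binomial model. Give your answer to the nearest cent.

£6.79

Risk-neutral probability p = (1 + 0.04 − 0.75)/(1.35 − 0.75) = 0.2900/0.6000 = 0.4833
Terminal stock prices: S_uuu = 246, S_uud = 136.7, S_udd = 75.94, S_ddd = 42.19
Terminal payoffs (K − S): max(-166, 0) = 0, max(-56.69, 0) = 0, max(4.062, 0) = 4.062, max(37.81, 0) = 37.81
Node uu (S = 182.3): continuation = 1/1.04·[0.4833·0.0000 + 0.5167·0.0000] = 0.0000; exercise value = 0.0000 ≤ continuation, so V_uu = 0.0000
Node ud (S = 101.2): continuation = 1/1.04·[0.4833·0.0000 + 0.5167·4.0625] = 2.0182; exercise value = 0.0000 ≤ continuation, so V_ud = 2.0182
Node dd (S = 56.25): continuation = 1/1.04·[0.4833·4.0625 + 0.5167·37.8125] = 20.6731; exercise value = 23.7500 > continuation, so V_dd = 23.7500 (exercise)
Node u (S = 135): continuation = 1/1.04·[0.4833·0.0000 + 0.5167·2.0182] = 1.0026; exercise value = 0.0000 ≤ continuation, so V_u = 1.0026
Node d (S = 75): continuation = 1/1.04·[0.4833·2.0182 + 0.5167·23.7500] = 12.7368; exercise value = 5.0000 ≤ continuation, so V_d = 12.7368
Node 0 (S = 100): continuation = 1/1.04·[0.4833·1.0026 + 0.5167·12.7368] = 6.7936; exercise value = 0.0000 ≤ continuation, so V_0 = 6.7936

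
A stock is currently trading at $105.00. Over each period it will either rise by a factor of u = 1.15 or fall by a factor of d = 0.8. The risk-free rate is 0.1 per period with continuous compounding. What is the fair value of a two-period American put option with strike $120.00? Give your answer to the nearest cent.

Risk-neutral probability p = (e^0.1 − 0.8)/(1.15 − 0.8) = 0.3052/0.3500 = 0.8719
Terminal stock prices: S_uu = 138.9, S_ud = 96.6, S_dd = 67.2
Terminal payoffs (K − S): max(-18.86, 0) = 0, max(23.4, 0) = 23.4, max(52.8, 0) = 52.8
Node u (S = 120.7): continuation = e^(−0.1)·[0.8719·0.0000 + 0.1281·23.4000] = 2.7119; exercise value = 0.0000 ≤ continuation, so V_u = 2.7119
Node d (S = 84): continuation = e^(−0.1)·[0.8719·23.4000 + 0.1281·52.8000] = 24.5805; exercise value = 36.0000 > continuation, so V_d = 36.0000 (exercise)
Node 0 (S = 105): continuation = e^(−0.1)·[0.8719·2.7119 + 0.1281·36.0000] = 6.3118; exercise value = 15.0000 > continuation, so V_0 = 15.0000 (exercise)

$15.00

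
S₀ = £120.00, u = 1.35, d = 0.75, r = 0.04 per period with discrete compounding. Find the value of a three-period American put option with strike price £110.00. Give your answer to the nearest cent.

Risk-neutral probability p = (1 + 0.04 − 0.75)/(1.35 − 0.75) = 0.2900/0.6000 = 0.4833
Terminal stock prices: S_uuu = 295.2, S_uud = 164, S_udd = 91.12, S_ddd = 50.62
Terminal payoffs (K − S): max(-185.2, 0) = 0, max(-54.03, 0) = 0, max(18.88, 0) = 18.88, max(59.38, 0) = 59.38
Node uu (S = 218.7): continuation = 1/1.04·[0.4833·0.0000 + 0.5167·0.0000] = 0.0000; exercise value = 0.0000 ≤ continuation, so V_uu = 0.0000
Node ud (S = 121.5): continuation = 1/1.04·[0.4833·0.0000 + 0.5167·18.8750] = 9.3770; exercise value = 0.0000 ≤ continuation, so V_ud = 9.3770
Node dd (S = 67.5): continuation = 1/1.04·[0.4833·18.8750 + 0.5167·59.3750] = 38.2692; exercise value = 42.5000 > continuation, so V_dd = 42.5000 (exercise)
Node u (S = 162): continuation = 1/1.04·[0.4833·0.0000 + 0.5167·9.3770] = 4.6584; exercise value = 0.0000 ≤ continuation, so V_u = 4.6584
Node d (S = 90): continuation = 1/1.04·[0.4833·9.3770 + 0.5167·42.5000] = 25.4717; exercise value = 20.0000 ≤ continuation, so V_d = 25.4717
Node 0 (S = 120): continuation = 1/1.04·[0.4833·4.6584 + 0.5167·25.4717] = 14.8192; exercise value = 0.0000 ≤ continuation, so V_0 = 14.8192

£14.82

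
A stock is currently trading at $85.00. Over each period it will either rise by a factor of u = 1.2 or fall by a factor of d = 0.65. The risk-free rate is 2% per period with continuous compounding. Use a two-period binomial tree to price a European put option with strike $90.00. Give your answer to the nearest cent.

$15.57

Risk-neutral probability p = (e^0.02 − 0.65)/(1.2 − 0.65) = 0.3702/0.5500 = 0.6731
Terminal stock prices: S_uu = 122.4, S_ud = 66.3, S_dd = 35.91
Terminal payoffs (K − S): max(-32.4, 0) = 0, max(23.7, 0) = 23.7, max(54.09, 0) = 54.09
Node u (S = 102): V_u = e^(−0.02)·[0.6731·0.0000 + 0.3269·23.7000] = 7.5943
Node d (S = 55.25): V_d = e^(−0.02)·[0.6731·23.7000 + 0.3269·54.0875] = 32.9679
Node 0 (S = 85): V_0 = e^(−0.02)·[0.6731·7.5943 + 0.3269·32.9679] = 15.5744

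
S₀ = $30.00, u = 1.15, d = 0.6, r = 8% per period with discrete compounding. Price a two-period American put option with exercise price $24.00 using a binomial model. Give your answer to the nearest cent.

$1.02

Risk-neutral probability p = (1 + 0.08 − 0.6)/(1.15 − 0.6) = 0.4800/0.5500 = 0.8727
Terminal stock prices: S_uu = 39.67, S_ud = 20.7, S_dd = 10.8
Terminal payoffs (K − S): max(-15.67, 0) = 0, max(3.3, 0) = 3.3, max(13.2, 0) = 13.2
Node u (S = 34.5): continuation = 1/1.08·[0.8727·0.0000 + 0.1273·3.3000] = 0.3889; exercise value = 0.0000 ≤ continuation, so V_u = 0.3889
Node d (S = 18): continuation = 1/1.08·[0.8727·3.3000 + 0.1273·13.2000] = 4.2222; exercise value = 6.0000 > continuation, so V_d = 6.0000 (exercise)
Node 0 (S = 30): continuation = 1/1.08·[0.8727·0.3889 + 0.1273·6.0000] = 1.0213; exercise value = 0.0000 ≤ continuation, so V_0 = 1.0213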